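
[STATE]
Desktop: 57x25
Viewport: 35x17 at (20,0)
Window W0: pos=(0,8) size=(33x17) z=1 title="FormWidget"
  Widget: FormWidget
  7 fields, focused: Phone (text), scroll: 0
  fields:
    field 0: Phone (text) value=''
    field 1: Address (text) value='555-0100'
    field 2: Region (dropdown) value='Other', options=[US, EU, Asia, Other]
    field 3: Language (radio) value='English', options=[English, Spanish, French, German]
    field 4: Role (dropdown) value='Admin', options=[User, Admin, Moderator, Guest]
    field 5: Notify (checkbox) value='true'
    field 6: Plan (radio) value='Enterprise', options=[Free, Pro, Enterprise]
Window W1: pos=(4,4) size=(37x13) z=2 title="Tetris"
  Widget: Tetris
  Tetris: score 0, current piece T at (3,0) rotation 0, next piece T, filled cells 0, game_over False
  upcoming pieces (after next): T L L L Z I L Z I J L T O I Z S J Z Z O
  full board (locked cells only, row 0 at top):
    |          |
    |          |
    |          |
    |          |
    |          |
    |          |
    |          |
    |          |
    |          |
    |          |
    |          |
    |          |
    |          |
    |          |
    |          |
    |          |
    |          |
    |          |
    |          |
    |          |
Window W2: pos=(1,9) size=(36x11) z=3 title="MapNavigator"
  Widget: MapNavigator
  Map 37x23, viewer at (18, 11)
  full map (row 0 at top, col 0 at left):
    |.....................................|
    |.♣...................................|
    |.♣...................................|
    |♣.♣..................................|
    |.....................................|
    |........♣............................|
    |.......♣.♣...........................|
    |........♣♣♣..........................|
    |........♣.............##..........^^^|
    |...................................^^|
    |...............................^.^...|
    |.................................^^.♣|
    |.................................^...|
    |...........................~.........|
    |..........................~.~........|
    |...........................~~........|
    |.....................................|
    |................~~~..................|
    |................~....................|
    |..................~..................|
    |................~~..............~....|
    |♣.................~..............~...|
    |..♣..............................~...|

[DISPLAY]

                                   
                                   
                                   
                                   
━━━━━━━━━━━━━━━━━━━━┓              
                    ┃              
────────────────────┨              
:                   ┃              
                    ┃              
━━━━━━━━━━━━━━━━┓   ┃              
                ┃   ┃              
────────────────┨   ┃              
...##..........^┃   ┃              
................┃   ┃              
............^.^.┃   ┃              
..............^^┃   ┃              
..............^.┃━━━┛              


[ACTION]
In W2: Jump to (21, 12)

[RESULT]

                                   
                                   
                                   
                                   
━━━━━━━━━━━━━━━━━━━━┓              
                    ┃              
────────────────────┨              
:                   ┃              
                    ┃              
━━━━━━━━━━━━━━━━┓   ┃              
                ┃   ┃              
────────────────┨   ┃              
.............^^ ┃   ┃              
.........^.^... ┃   ┃              
...........^^.♣ ┃   ┃              
...........^... ┃   ┃              
.....~......... ┃━━━┛              


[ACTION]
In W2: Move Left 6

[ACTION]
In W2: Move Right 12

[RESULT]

                                   
                                   
                                   
                                   
━━━━━━━━━━━━━━━━━━━━┓              
                    ┃              
────────────────────┨              
:                   ┃              
                    ┃              
━━━━━━━━━━━━━━━━┓   ┃              
                ┃   ┃              
────────────────┨   ┃              
.......^^       ┃   ┃              
...^.^...       ┃   ┃              
.....^^.♣       ┃   ┃              
.....^...       ┃   ┃              
.........       ┃━━━┛              


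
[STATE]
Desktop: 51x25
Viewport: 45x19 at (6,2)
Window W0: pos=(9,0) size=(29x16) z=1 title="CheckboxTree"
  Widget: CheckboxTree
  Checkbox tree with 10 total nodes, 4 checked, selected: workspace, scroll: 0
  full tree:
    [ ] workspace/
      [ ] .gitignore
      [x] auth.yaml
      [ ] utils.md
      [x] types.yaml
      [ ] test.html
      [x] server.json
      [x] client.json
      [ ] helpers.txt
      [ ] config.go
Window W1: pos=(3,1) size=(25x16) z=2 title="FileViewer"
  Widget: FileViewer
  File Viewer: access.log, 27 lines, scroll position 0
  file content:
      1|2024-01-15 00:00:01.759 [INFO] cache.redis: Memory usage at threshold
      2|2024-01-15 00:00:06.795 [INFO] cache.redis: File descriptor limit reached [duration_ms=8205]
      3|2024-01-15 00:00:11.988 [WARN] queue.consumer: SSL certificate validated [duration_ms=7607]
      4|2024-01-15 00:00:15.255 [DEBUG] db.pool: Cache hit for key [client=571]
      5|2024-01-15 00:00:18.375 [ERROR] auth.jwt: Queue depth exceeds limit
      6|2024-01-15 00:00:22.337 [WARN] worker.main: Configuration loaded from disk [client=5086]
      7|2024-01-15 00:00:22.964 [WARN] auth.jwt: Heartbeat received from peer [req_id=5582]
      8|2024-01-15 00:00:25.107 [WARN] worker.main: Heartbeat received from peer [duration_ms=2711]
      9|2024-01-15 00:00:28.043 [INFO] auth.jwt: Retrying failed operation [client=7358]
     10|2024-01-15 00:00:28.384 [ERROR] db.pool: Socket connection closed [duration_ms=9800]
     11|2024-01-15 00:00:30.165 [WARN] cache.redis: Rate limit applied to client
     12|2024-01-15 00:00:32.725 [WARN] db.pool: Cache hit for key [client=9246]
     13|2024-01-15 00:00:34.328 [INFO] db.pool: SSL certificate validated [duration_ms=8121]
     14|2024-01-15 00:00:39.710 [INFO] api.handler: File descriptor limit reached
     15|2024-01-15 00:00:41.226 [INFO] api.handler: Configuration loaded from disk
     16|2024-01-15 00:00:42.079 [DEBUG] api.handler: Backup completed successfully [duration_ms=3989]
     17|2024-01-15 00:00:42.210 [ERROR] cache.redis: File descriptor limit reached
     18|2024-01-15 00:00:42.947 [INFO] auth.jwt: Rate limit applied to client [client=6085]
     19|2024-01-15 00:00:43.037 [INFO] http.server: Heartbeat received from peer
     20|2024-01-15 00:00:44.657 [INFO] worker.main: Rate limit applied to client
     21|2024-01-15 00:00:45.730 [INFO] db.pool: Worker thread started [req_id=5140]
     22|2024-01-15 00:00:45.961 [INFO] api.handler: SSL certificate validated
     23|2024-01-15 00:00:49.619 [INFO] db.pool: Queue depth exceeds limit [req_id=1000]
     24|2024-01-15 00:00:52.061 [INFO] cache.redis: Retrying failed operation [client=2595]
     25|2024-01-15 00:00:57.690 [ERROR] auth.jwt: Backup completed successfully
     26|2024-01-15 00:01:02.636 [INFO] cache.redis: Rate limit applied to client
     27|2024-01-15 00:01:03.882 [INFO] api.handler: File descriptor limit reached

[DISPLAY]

ileViewer            ┃─────────┨             
─────────────────────┨         ┃             
24-01-15 00:00:01.75▲┃         ┃             
24-01-15 00:00:06.79█┃         ┃             
24-01-15 00:00:11.98░┃         ┃             
24-01-15 00:00:15.25░┃         ┃             
24-01-15 00:00:18.37░┃         ┃             
24-01-15 00:00:22.33░┃         ┃             
24-01-15 00:00:22.96░┃         ┃             
24-01-15 00:00:25.10░┃         ┃             
24-01-15 00:00:28.04░┃         ┃             
24-01-15 00:00:28.38░┃         ┃             
24-01-15 00:00:30.16░┃         ┃             
24-01-15 00:00:32.72▼┃━━━━━━━━━┛             
━━━━━━━━━━━━━━━━━━━━━┛                       
                                             
                                             
                                             
                                             


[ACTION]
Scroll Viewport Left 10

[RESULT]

   ┃ FileViewer            ┃─────────┨       
   ┠───────────────────────┨         ┃       
   ┃2024-01-15 00:00:01.75▲┃         ┃       
   ┃2024-01-15 00:00:06.79█┃         ┃       
   ┃2024-01-15 00:00:11.98░┃         ┃       
   ┃2024-01-15 00:00:15.25░┃         ┃       
   ┃2024-01-15 00:00:18.37░┃         ┃       
   ┃2024-01-15 00:00:22.33░┃         ┃       
   ┃2024-01-15 00:00:22.96░┃         ┃       
   ┃2024-01-15 00:00:25.10░┃         ┃       
   ┃2024-01-15 00:00:28.04░┃         ┃       
   ┃2024-01-15 00:00:28.38░┃         ┃       
   ┃2024-01-15 00:00:30.16░┃         ┃       
   ┃2024-01-15 00:00:32.72▼┃━━━━━━━━━┛       
   ┗━━━━━━━━━━━━━━━━━━━━━━━┛                 
                                             
                                             
                                             
                                             


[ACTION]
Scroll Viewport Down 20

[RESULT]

   ┃2024-01-15 00:00:11.98░┃         ┃       
   ┃2024-01-15 00:00:15.25░┃         ┃       
   ┃2024-01-15 00:00:18.37░┃         ┃       
   ┃2024-01-15 00:00:22.33░┃         ┃       
   ┃2024-01-15 00:00:22.96░┃         ┃       
   ┃2024-01-15 00:00:25.10░┃         ┃       
   ┃2024-01-15 00:00:28.04░┃         ┃       
   ┃2024-01-15 00:00:28.38░┃         ┃       
   ┃2024-01-15 00:00:30.16░┃         ┃       
   ┃2024-01-15 00:00:32.72▼┃━━━━━━━━━┛       
   ┗━━━━━━━━━━━━━━━━━━━━━━━┛                 
                                             
                                             
                                             
                                             
                                             
                                             
                                             
                                             


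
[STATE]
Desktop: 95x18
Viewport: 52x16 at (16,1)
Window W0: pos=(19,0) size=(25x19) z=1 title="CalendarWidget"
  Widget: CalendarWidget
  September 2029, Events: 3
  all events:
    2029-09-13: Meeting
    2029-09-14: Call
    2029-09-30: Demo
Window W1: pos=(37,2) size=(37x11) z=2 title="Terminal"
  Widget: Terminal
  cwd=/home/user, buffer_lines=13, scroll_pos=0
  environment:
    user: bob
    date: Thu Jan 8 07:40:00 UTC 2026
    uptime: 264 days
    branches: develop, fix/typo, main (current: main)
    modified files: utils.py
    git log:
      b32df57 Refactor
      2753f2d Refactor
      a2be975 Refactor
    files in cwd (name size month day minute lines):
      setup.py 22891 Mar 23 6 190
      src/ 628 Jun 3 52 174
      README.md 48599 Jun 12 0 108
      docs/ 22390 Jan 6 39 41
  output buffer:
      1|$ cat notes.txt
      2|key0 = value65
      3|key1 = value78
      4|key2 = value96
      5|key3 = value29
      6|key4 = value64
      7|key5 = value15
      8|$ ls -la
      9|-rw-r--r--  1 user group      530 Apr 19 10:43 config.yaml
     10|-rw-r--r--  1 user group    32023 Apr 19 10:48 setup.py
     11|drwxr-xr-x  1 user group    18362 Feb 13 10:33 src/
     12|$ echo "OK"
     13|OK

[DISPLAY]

   ┃ CalendarWidget        ┃                        
   ┠─────────────────┏━━━━━━━━━━━━━━━━━━━━━━━━━━━━━━
   ┃     September 20┃ Terminal                     
   ┃Mo Tu We Th Fr Sa┠──────────────────────────────
   ┃                1┃$ cat notes.txt               
   ┃ 3  4  5  6  7  8┃key0 = value65                
   ┃10 11 12 13* 14* ┃key1 = value78                
   ┃17 18 19 20 21 22┃key2 = value96                
   ┃24 25 26 27 28 29┃key3 = value29                
   ┃                 ┃key4 = value64                
   ┃                 ┃key5 = value15                
   ┃                 ┗━━━━━━━━━━━━━━━━━━━━━━━━━━━━━━
   ┃                       ┃                        
   ┃                       ┃                        
   ┃                       ┃                        
   ┃                       ┃                        


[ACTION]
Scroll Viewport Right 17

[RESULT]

et        ┃                                         
────┏━━━━━━━━━━━━━━━━━━━━━━━━━━━━━━━━━━━┓           
r 20┃ Terminal                          ┃           
r Sa┠───────────────────────────────────┨           
   1┃$ cat notes.txt                    ┃           
7  8┃key0 = value65                     ┃           
14* ┃key1 = value78                     ┃           
1 22┃key2 = value96                     ┃           
8 29┃key3 = value29                     ┃           
    ┃key4 = value64                     ┃           
    ┃key5 = value15                     ┃           
    ┗━━━━━━━━━━━━━━━━━━━━━━━━━━━━━━━━━━━┛           
          ┃                                         
          ┃                                         
          ┃                                         
          ┃                                         


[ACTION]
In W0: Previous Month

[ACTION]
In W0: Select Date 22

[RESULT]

et        ┃                                         
────┏━━━━━━━━━━━━━━━━━━━━━━━━━━━━━━━━━━━┓           
2029┃ Terminal                          ┃           
r Sa┠───────────────────────────────────┨           
3  4┃$ cat notes.txt                    ┃           
0 11┃key0 = value65                     ┃           
7 18┃key1 = value78                     ┃           
 24 ┃key2 = value96                     ┃           
1   ┃key3 = value29                     ┃           
    ┃key4 = value64                     ┃           
    ┃key5 = value15                     ┃           
    ┗━━━━━━━━━━━━━━━━━━━━━━━━━━━━━━━━━━━┛           
          ┃                                         
          ┃                                         
          ┃                                         
          ┃                                         


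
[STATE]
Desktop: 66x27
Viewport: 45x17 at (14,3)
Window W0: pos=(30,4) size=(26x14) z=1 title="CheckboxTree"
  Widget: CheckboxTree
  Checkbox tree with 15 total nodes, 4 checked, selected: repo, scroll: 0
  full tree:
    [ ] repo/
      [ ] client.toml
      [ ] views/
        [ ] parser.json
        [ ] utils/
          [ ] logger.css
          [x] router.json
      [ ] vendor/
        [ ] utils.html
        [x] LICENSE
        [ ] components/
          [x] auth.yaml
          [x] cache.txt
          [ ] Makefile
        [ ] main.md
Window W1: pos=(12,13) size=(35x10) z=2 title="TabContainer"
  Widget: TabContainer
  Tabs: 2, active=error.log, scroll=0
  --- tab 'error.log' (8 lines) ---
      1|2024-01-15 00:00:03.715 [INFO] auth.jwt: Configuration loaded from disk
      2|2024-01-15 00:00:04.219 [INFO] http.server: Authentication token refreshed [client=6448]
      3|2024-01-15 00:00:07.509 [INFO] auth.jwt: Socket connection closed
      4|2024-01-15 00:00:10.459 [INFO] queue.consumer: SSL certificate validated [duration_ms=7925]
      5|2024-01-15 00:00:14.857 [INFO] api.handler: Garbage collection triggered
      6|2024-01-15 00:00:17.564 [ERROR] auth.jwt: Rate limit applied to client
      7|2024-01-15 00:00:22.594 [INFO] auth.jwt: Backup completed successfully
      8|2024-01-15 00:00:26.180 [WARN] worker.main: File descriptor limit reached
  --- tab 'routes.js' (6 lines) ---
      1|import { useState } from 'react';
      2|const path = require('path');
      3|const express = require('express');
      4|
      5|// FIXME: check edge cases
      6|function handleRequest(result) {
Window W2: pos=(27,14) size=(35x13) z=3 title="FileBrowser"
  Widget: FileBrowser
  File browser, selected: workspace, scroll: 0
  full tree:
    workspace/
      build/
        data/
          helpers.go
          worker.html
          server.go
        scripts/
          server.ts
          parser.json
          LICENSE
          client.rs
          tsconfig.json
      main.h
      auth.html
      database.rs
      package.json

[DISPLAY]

                                             
                ┏━━━━━━━━━━━━━━━━━━━━━━━━┓   
                ┃ CheckboxTree           ┃   
                ┠────────────────────────┨   
                ┃>[-] repo/              ┃   
                ┃   [ ] client.toml      ┃   
                ┃   [-] views/           ┃   
                ┃     [ ] parser.json    ┃   
                ┃     [-] utils/         ┃   
                ┃       [ ] logger.css   ┃   
━━━━━━━━━━━━━━━━━━━━━━━━━━━━━━━━┓r.json  ┃   
TabContainer ┏━━━━━━━━━━━━━━━━━━━━━━━━━━━━━━━
─────────────┃ FileBrowser                   
error.log]│ r┠───────────────────────────────
─────────────┃> [-] workspace/               
024-01-15 00:┃    [+] build/                 
024-01-15 00:┃    main.h                     


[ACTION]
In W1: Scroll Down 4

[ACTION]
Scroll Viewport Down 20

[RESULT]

                ┃     [ ] parser.json    ┃   
                ┃     [-] utils/         ┃   
                ┃       [ ] logger.css   ┃   
━━━━━━━━━━━━━━━━━━━━━━━━━━━━━━━━┓r.json  ┃   
TabContainer ┏━━━━━━━━━━━━━━━━━━━━━━━━━━━━━━━
─────────────┃ FileBrowser                   
error.log]│ r┠───────────────────────────────
─────────────┃> [-] workspace/               
024-01-15 00:┃    [+] build/                 
024-01-15 00:┃    main.h                     
024-01-15 00:┃    auth.html                  
024-01-15 00:┃    database.rs                
━━━━━━━━━━━━━┃    package.json               
             ┃                               
             ┃                               
             ┃                               
             ┗━━━━━━━━━━━━━━━━━━━━━━━━━━━━━━━


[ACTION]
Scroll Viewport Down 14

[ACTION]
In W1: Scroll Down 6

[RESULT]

                ┃     [ ] parser.json    ┃   
                ┃     [-] utils/         ┃   
                ┃       [ ] logger.css   ┃   
━━━━━━━━━━━━━━━━━━━━━━━━━━━━━━━━┓r.json  ┃   
TabContainer ┏━━━━━━━━━━━━━━━━━━━━━━━━━━━━━━━
─────────────┃ FileBrowser                   
error.log]│ r┠───────────────────────────────
─────────────┃> [-] workspace/               
024-01-15 00:┃    [+] build/                 
             ┃    main.h                     
             ┃    auth.html                  
             ┃    database.rs                
━━━━━━━━━━━━━┃    package.json               
             ┃                               
             ┃                               
             ┃                               
             ┗━━━━━━━━━━━━━━━━━━━━━━━━━━━━━━━


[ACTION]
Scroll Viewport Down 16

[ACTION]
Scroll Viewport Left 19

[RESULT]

                              ┃     [ ] parse
                              ┃     [-] utils
                              ┃       [ ] log
            ┏━━━━━━━━━━━━━━━━━━━━━━━━━━━━━━━━
            ┃ TabContainer ┏━━━━━━━━━━━━━━━━━
            ┠──────────────┃ FileBrowser     
            ┃[error.log]│ r┠─────────────────
            ┃──────────────┃> [-] workspace/ 
            ┃2024-01-15 00:┃    [+] build/   
            ┃              ┃    main.h       
            ┃              ┃    auth.html    
            ┃              ┃    database.rs  
            ┗━━━━━━━━━━━━━━┃    package.json 
                           ┃                 
                           ┃                 
                           ┃                 
                           ┗━━━━━━━━━━━━━━━━━


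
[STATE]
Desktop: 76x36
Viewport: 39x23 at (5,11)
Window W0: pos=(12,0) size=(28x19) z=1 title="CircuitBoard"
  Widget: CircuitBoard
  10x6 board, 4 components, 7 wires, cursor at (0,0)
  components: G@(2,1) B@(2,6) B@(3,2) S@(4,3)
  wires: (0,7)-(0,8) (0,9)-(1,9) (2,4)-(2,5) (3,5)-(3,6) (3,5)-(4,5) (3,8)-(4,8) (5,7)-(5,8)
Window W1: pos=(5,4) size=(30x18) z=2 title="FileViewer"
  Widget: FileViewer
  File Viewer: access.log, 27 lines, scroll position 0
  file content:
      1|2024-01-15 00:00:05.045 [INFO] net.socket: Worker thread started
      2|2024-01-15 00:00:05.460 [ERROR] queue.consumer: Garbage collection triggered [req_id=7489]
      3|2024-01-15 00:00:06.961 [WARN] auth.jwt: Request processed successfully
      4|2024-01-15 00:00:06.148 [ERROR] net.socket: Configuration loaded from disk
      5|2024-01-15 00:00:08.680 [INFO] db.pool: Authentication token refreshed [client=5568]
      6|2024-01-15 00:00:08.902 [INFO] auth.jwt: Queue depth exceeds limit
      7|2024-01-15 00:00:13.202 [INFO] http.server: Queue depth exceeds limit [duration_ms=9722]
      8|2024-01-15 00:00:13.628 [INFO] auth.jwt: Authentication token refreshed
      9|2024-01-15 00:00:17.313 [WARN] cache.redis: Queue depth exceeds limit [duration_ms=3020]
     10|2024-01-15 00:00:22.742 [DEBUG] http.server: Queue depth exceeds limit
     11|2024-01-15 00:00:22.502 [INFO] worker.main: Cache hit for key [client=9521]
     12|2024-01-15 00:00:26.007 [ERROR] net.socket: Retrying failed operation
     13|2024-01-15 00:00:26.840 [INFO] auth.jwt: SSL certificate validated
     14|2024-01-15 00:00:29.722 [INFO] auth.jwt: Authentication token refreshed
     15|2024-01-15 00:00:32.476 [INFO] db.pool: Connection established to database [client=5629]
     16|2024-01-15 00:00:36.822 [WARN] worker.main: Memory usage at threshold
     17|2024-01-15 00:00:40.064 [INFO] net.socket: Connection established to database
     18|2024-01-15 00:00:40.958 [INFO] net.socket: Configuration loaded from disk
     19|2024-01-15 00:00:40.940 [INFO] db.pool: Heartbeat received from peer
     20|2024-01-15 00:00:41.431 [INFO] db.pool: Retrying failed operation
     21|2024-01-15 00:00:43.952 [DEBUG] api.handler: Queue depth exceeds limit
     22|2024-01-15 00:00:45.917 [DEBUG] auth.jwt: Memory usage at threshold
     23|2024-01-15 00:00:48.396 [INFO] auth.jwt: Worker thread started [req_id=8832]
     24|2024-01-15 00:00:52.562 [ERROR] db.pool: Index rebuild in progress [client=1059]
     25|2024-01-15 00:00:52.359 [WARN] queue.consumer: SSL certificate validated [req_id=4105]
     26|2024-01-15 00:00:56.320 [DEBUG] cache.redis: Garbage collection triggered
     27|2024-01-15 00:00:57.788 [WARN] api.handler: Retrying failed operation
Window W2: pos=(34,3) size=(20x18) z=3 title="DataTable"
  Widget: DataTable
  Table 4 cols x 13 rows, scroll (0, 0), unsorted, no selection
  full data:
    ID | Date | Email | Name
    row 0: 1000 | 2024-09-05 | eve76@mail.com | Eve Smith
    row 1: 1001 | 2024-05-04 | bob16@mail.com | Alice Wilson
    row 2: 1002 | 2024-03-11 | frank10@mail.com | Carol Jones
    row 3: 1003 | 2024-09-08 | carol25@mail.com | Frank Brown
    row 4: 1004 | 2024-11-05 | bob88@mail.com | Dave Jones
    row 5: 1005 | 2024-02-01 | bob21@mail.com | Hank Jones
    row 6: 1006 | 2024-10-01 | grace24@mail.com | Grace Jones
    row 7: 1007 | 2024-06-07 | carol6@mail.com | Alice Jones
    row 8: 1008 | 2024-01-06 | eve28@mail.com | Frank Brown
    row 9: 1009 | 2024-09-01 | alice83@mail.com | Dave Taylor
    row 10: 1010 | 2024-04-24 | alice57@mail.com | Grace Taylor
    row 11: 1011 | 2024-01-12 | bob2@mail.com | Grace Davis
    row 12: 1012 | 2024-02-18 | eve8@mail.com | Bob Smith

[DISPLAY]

┃2024-01-15 00:00:08.680 [IN░┃1003│2024
┃2024-01-15 00:00:08.902 [IN░┃1004│2024
┃2024-01-15 00:00:13.202 [IN░┃1005│2024
┃2024-01-15 00:00:13.628 [IN░┃1006│2024
┃2024-01-15 00:00:17.313 [WA░┃1007│2024
┃2024-01-15 00:00:22.742 [DE░┃1008│2024
┃2024-01-15 00:00:22.502 [IN░┃1009│2024
┃2024-01-15 00:00:26.007 [ER░┃1010│2024
┃2024-01-15 00:00:26.840 [IN░┃1011│2024
┃2024-01-15 00:00:29.722 [IN▼┗━━━━━━━━━
┗━━━━━━━━━━━━━━━━━━━━━━━━━━━━┛         
                                       
                                       
                                       
                                       
                                       
                                       
                                       
                                       
                                       
                                       
                                       
                                       


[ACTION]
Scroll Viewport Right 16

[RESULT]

0:08.680 [IN░┃1003│2024-09-08│ca┃      
0:08.902 [IN░┃1004│2024-11-05│bo┃      
0:13.202 [IN░┃1005│2024-02-01│bo┃      
0:13.628 [IN░┃1006│2024-10-01│gr┃      
0:17.313 [WA░┃1007│2024-06-07│ca┃      
0:22.742 [DE░┃1008│2024-01-06│ev┃      
0:22.502 [IN░┃1009│2024-09-01│al┃      
0:26.007 [ER░┃1010│2024-04-24│al┃      
0:26.840 [IN░┃1011│2024-01-12│bo┃      
0:29.722 [IN▼┗━━━━━━━━━━━━━━━━━━┛      
━━━━━━━━━━━━━┛                         
                                       
                                       
                                       
                                       
                                       
                                       
                                       
                                       
                                       
                                       
                                       
                                       


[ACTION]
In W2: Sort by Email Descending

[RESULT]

0:08.680 [IN░┃1000│2024-09-05│ev┃      
0:08.902 [IN░┃1008│2024-01-06│ev┃      
0:13.202 [IN░┃1007│2024-06-07│ca┃      
0:13.628 [IN░┃1003│2024-09-08│ca┃      
0:17.313 [WA░┃1004│2024-11-05│bo┃      
0:22.742 [DE░┃1011│2024-01-12│bo┃      
0:22.502 [IN░┃1005│2024-02-01│bo┃      
0:26.007 [ER░┃1001│2024-05-04│bo┃      
0:26.840 [IN░┃1009│2024-09-01│al┃      
0:29.722 [IN▼┗━━━━━━━━━━━━━━━━━━┛      
━━━━━━━━━━━━━┛                         
                                       
                                       
                                       
                                       
                                       
                                       
                                       
                                       
                                       
                                       
                                       
                                       


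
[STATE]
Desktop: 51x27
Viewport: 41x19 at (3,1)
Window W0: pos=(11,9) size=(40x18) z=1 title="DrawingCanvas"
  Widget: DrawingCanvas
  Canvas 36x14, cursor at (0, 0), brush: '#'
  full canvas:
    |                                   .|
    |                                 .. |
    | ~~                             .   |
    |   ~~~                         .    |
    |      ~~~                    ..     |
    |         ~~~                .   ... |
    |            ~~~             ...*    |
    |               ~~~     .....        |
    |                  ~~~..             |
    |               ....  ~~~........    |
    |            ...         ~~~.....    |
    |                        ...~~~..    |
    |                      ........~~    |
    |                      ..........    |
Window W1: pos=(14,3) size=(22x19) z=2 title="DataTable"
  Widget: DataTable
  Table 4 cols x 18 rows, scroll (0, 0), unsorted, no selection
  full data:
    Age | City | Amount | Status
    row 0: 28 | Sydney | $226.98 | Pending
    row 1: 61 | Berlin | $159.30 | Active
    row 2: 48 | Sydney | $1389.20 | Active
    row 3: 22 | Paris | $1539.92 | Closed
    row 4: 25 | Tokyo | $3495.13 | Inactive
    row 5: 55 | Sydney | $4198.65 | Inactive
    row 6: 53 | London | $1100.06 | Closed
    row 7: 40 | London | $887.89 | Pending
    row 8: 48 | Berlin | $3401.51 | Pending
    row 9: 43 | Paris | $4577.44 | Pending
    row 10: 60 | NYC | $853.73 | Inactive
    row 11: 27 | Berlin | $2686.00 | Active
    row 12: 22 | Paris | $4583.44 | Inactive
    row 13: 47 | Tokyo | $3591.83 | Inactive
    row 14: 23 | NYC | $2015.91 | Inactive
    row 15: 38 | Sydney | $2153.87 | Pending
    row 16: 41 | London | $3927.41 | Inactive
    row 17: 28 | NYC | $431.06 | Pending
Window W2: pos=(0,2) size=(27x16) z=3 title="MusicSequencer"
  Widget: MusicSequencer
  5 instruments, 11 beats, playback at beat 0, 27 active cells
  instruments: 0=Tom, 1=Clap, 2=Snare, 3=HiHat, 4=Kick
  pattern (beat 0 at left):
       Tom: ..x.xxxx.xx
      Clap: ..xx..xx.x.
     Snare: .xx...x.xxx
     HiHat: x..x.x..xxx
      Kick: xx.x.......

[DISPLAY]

                                         
━━━━━━━━━━━━━━━━━━━━━━━┓                 
usicSequencer          ┃━━━━━━━━┓        
───────────────────────┨        ┃        
    ▼1234567890        ┃────────┨        
 Tom··█·████·██        ┃mount  │┃        
Clap··██··██·█·        ┃───────┼┃        
nare·██···█·███        ┃226.98 │┃        
iHat█··█·█··███        ┃159.30 │┃━━━━━━━━
Kick██·█·······        ┃1389.20│┃        
                       ┃1539.92│┃────────
                       ┃3495.13│┃        
                       ┃4198.65│┃        
                       ┃1100.06│┃        
                       ┃887.89 │┃       .
                       ┃3401.51│┃     .. 
━━━━━━━━━━━━━━━━━━━━━━━┛4577.44│┃    .   
        ┃  ┃60 │NYC   │$853.73 │┃    ...*
        ┃  ┃27 │Berlin│$2686.00│┃....    


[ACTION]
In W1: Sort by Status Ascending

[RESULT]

                                         
━━━━━━━━━━━━━━━━━━━━━━━┓                 
usicSequencer          ┃━━━━━━━━┓        
───────────────────────┨        ┃        
    ▼1234567890        ┃────────┨        
 Tom··█·████·██        ┃mount  │┃        
Clap··██··██·█·        ┃───────┼┃        
nare·██···█·███        ┃159.30 │┃        
iHat█··█·█··███        ┃1389.20│┃━━━━━━━━
Kick██·█·······        ┃2686.00│┃        
                       ┃1539.92│┃────────
                       ┃1100.06│┃        
                       ┃3495.13│┃        
                       ┃4198.65│┃        
                       ┃853.73 │┃       .
                       ┃4583.44│┃     .. 
━━━━━━━━━━━━━━━━━━━━━━━┛3591.83│┃    .   
        ┃  ┃23 │NYC   │$2015.91│┃    ...*
        ┃  ┃41 │London│$3927.41│┃....    


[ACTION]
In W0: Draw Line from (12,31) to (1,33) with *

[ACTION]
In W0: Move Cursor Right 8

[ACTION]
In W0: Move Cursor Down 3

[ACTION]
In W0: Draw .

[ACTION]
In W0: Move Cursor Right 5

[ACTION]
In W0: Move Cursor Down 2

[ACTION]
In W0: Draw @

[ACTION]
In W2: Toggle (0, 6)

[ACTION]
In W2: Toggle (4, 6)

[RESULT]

                                         
━━━━━━━━━━━━━━━━━━━━━━━┓                 
usicSequencer          ┃━━━━━━━━┓        
───────────────────────┨        ┃        
    ▼1234567890        ┃────────┨        
 Tom··█·██·█·██        ┃mount  │┃        
Clap··██··██·█·        ┃───────┼┃        
nare·██···█·███        ┃159.30 │┃        
iHat█··█·█··███        ┃1389.20│┃━━━━━━━━
Kick██·█··█····        ┃2686.00│┃        
                       ┃1539.92│┃────────
                       ┃1100.06│┃        
                       ┃3495.13│┃        
                       ┃4198.65│┃        
                       ┃853.73 │┃       .
                       ┃4583.44│┃     .. 
━━━━━━━━━━━━━━━━━━━━━━━┛3591.83│┃    .   
        ┃  ┃23 │NYC   │$2015.91│┃    ...*
        ┃  ┃41 │London│$3927.41│┃....    


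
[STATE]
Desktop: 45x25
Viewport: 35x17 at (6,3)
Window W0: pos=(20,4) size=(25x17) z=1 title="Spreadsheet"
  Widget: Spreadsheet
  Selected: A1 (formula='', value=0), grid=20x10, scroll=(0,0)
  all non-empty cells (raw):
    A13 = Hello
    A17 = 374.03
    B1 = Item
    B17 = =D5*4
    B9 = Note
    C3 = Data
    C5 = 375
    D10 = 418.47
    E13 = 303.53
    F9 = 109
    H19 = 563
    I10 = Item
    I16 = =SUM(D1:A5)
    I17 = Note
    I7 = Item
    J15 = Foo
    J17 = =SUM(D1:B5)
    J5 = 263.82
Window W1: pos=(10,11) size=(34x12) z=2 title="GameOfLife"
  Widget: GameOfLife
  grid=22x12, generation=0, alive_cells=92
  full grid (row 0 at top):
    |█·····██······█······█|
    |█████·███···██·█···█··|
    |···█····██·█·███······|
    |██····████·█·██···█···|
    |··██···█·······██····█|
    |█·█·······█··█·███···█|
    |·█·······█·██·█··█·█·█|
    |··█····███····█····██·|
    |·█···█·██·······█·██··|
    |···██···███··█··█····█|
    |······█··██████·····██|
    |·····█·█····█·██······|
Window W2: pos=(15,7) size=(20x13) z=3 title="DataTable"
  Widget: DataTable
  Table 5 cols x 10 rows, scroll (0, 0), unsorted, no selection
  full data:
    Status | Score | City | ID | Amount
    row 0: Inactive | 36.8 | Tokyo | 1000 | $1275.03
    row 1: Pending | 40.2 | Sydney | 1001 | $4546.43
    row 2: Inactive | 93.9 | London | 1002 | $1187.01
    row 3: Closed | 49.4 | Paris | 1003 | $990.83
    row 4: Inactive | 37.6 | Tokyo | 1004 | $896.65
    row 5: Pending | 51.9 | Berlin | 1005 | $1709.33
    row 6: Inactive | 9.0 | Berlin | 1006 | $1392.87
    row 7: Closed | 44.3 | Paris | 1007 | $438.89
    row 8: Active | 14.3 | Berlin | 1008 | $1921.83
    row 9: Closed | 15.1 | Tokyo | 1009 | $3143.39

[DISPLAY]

                                   
              ┏━━━━━━━━━━━━━━━━━━━━
              ┃ Spreadsheet        
              ┠────────────────────
         ┏━━━━━━━━━━━━━━━━━━┓      
         ┃ DataTable        ┃ B    
         ┠──────────────────┨------
         ┃Status  │Score│Cit┃em    
    ┏━━━━┃────────┼─────┼───┃━━━━━━
    ┃ Gam┃Inactive│36.8 │Tok┃      
    ┠────┃Pending │40.2 │Syd┃──────
    ┃Gen:┃Inactive│93.9 │Lon┃      
    ┃···█┃Closed  │49.4 │Par┃      
    ┃██··┃Inactive│37.6 │Tok┃      
    ┃··██┃Pending │51.9 │Ber┃      
    ┃█·█·┃Inactive│9.0  │Ber┃      
    ┃·█··┗━━━━━━━━━━━━━━━━━━┛      


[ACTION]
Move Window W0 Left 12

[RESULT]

                                   
  ┏━━━━━━━━━━━━━━━━━━━━━━━┓        
  ┃ Spreadsheet           ┃        
  ┠───────────────────────┨        
  ┃A1:   ┏━━━━━━━━━━━━━━━━━━┓      
  ┃      ┃ DataTable        ┃      
  ┃------┠──────────────────┨      
  ┃  1   ┃Status  │Score│Cit┃      
  ┃ ┏━━━━┃────────┼─────┼───┃━━━━━━
  ┃ ┃ Gam┃Inactive│36.8 │Tok┃      
  ┃ ┠────┃Pending │40.2 │Syd┃──────
  ┃ ┃Gen:┃Inactive│93.9 │Lon┃      
  ┃ ┃···█┃Closed  │49.4 │Par┃      
  ┃ ┃██··┃Inactive│37.6 │Tok┃      
  ┃ ┃··██┃Pending │51.9 │Ber┃      
  ┃ ┃█·█·┃Inactive│9.0  │Ber┃      
  ┃ ┃·█··┗━━━━━━━━━━━━━━━━━━┛      


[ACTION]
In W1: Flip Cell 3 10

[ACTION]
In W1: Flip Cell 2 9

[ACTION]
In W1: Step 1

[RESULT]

                                   
  ┏━━━━━━━━━━━━━━━━━━━━━━━┓        
  ┃ Spreadsheet           ┃        
  ┠───────────────────────┨        
  ┃A1:   ┏━━━━━━━━━━━━━━━━━━┓      
  ┃      ┃ DataTable        ┃      
  ┃------┠──────────────────┨      
  ┃  1   ┃Status  │Score│Cit┃      
  ┃ ┏━━━━┃────────┼─────┼───┃━━━━━━
  ┃ ┃ Gam┃Inactive│36.8 │Tok┃      
  ┃ ┠────┃Pending │40.2 │Syd┃──────
  ┃ ┃Gen:┃Inactive│93.9 │Lon┃      
  ┃ ┃···█┃Closed  │49.4 │Par┃      
  ┃ ┃·█·█┃Inactive│37.6 │Tok┃      
  ┃ ┃█·██┃Pending │51.9 │Ber┃      
  ┃ ┃··██┃Inactive│9.0  │Ber┃      
  ┃ ┃·██·┗━━━━━━━━━━━━━━━━━━┛      
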